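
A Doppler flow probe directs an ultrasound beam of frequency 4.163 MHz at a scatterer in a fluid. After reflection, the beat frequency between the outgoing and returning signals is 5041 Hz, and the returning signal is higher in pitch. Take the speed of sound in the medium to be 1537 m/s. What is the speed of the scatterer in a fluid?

0.93 m/s

Double Doppler shift off a moving reflector: f₂ = f₀ · (v + u)/(v − u) (u > 0 toward emitter).
Returning signal is higher, so f₂ = f₀ + Δf = 4163000 + 5041 = 4168041 Hz.
Rearranging, u = v · (f₂ − f₀)/(f₂ + f₀) = 1537 × 5041/8331041 ≈ 0.93 m/s.
So the scatterer in a fluid is moving at 0.93 m/s toward the emitter.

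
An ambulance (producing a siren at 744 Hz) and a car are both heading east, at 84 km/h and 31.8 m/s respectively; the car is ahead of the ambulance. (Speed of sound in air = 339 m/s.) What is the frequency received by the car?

724 Hz

84 km/h = 23.33 m/s.
The car is ahead, so the ambulance is moving toward it while the car is moving away from the ambulance.
Both move, so f' = f · (v − v_o)/(v − v_s).
f' = 744 × (339 − 31.8)/(339 − 23.33) = 744 × 307.2/315.67 ≈ 724 Hz.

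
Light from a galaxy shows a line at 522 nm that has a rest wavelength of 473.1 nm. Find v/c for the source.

0.098c

λ'/λ₀ = 1.1034 > 1 (redshift), so the source is receding.
λ'/λ₀ = √((1 + β)/(1 − β)) for a receding source ⇒ β = (r² − 1)/(r² + 1) with r = λ'/λ₀.
β = (1.2174 − 1)/(1.2174 + 1) ≈ 0.098.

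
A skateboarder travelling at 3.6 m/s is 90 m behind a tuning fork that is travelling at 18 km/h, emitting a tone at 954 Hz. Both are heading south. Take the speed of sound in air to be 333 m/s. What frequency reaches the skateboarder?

950 Hz

18 km/h = 5 m/s.
The skateboarder is behind, so the tuning fork is moving away from it while the skateboarder is moving toward the tuning fork.
Both move, so f' = f · (v + v_o)/(v + v_s).
f' = 954 × (333 + 3.6)/(333 + 5) = 954 × 336.6/338 ≈ 950 Hz.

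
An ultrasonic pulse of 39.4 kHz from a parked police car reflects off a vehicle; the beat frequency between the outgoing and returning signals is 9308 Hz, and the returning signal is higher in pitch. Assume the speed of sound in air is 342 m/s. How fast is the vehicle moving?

36 m/s

Double Doppler shift off a moving reflector: f₂ = f₀ · (v + u)/(v − u) (u > 0 toward emitter).
Returning signal is higher, so f₂ = f₀ + Δf = 39400 + 9308 = 48708 Hz.
Rearranging, u = v · (f₂ − f₀)/(f₂ + f₀) = 342 × 9308/88108 ≈ 36 m/s.
So the vehicle is moving at 36 m/s toward the emitter.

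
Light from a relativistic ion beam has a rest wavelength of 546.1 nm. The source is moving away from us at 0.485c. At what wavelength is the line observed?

927.3 nm

Relativistic Doppler for wavelength: λ' = λ₀ · √((1 + β)/(1 − β)).
λ' = 546.1 × √(1.4850/0.5150) = 546.1 × 1.69809 ≈ 927.3 nm.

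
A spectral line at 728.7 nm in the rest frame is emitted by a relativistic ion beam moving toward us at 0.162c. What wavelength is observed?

618.8 nm

Relativistic Doppler for wavelength: λ' = λ₀ · √((1 − β)/(1 + β)).
λ' = 728.7 × √(0.8380/1.1620) = 728.7 × 0.84922 ≈ 618.8 nm.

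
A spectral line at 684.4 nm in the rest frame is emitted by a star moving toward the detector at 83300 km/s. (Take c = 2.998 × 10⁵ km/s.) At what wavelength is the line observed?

β = v/c = 83300/299800 = 0.2779.
Relativistic Doppler for wavelength: λ' = λ₀ · √((1 − β)/(1 + β)).
λ' = 684.4 × √(0.7221/1.2779) = 684.4 × 0.75175 ≈ 514.5 nm.

514.5 nm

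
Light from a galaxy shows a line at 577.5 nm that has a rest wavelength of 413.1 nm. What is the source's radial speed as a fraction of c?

λ'/λ₀ = 1.3980 > 1 (redshift), so the source is receding.
λ'/λ₀ = √((1 + β)/(1 − β)) for a receding source ⇒ β = (r² − 1)/(r² + 1) with r = λ'/λ₀.
β = (1.9543 − 1)/(1.9543 + 1) ≈ 0.323.

0.323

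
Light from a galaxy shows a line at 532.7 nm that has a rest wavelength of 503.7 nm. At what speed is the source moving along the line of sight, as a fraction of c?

0.056c

λ'/λ₀ = 1.0576 > 1 (redshift), so the source is receding.
λ'/λ₀ = √((1 + β)/(1 − β)) for a receding source ⇒ β = (r² − 1)/(r² + 1) with r = λ'/λ₀.
β = (1.1185 − 1)/(1.1185 + 1) ≈ 0.056.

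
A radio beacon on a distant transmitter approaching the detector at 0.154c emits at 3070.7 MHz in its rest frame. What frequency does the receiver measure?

3586.4 MHz

Relativistic Doppler for frequency: f' = f₀ · √((1 + β)/(1 − β)).
f' = 3070.7 × √(1.1540/0.8460) = 3070.7 × 1.16793 ≈ 3586.4 MHz.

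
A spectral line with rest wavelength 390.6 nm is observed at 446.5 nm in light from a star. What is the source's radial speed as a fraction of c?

λ'/λ₀ = 1.1431 > 1 (redshift), so the source is receding.
λ'/λ₀ = √((1 + β)/(1 − β)) for a receding source ⇒ β = (r² − 1)/(r² + 1) with r = λ'/λ₀.
β = (1.3067 − 1)/(1.3067 + 1) ≈ 0.133.

0.133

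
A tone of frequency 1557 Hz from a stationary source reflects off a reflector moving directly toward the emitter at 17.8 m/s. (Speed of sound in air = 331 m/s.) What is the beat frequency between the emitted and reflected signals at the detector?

177 Hz

The reflector first receives the wave as a moving observer: f₁ = f₀ · (v + u)/v = 1557 × (331 + 17.8)/331 ≈ 1640.7 Hz.
On reflection it acts as a source moving toward the stationary detector: f₂ = f₁ · v/(v − u) = 1640.7 × 331/313.2 ≈ 1734.0 Hz.
Equivalently f₂ = f₀ · (v + u)/(v − u).
Beat frequency: |f₂ − f₀| = 2u·f₀/(v − u) = 2 × 17.8 × 1557/313.2 ≈ 177 Hz.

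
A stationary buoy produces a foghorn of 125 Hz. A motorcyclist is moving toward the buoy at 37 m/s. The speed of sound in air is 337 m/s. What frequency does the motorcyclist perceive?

139 Hz

Only the observer moves, toward the source, so f' = f · (v + v_o)/v.
f' = 125 × (337 + 37)/337 = 125 × 374/337 ≈ 139 Hz.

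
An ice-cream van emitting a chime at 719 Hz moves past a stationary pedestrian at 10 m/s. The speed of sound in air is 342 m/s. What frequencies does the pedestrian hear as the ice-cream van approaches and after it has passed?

Approaching: f₁ = f · v/(v − v_s) = 719 × 342/332 ≈ 741 Hz.
Receding: f₂ = f · v/(v + v_s) = 719 × 342/352 ≈ 699 Hz.

741 Hz approaching; 699 Hz receding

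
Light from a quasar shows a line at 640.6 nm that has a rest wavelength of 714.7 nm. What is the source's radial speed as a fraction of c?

λ'/λ₀ = 0.8963 < 1 (blueshift), so the source is approaching.
λ'/λ₀ = √((1 − β)/(1 + β)) for an approaching source ⇒ β = (1 − r²)/(1 + r²) with r = λ'/λ₀.
β = (1 − 0.8034)/(1 + 0.8034) ≈ 0.109.

0.109c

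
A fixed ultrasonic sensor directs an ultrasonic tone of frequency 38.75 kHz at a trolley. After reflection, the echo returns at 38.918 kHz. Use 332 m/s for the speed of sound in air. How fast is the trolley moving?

0.72 m/s

Double Doppler shift off a moving reflector: f₂ = f₀ · (v + u)/(v − u) (u > 0 toward emitter).
Rearranging, u = v · (f₂ − f₀)/(f₂ + f₀) = 332 × 0.168/77.668 ≈ 0.72 m/s.
So the trolley is moving at 0.72 m/s toward the emitter.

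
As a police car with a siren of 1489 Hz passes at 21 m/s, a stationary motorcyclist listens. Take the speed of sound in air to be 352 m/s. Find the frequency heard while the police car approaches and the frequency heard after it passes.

1583 Hz approaching; 1405 Hz receding

Approaching: f₁ = f · v/(v − v_s) = 1489 × 352/331 ≈ 1583 Hz.
Receding: f₂ = f · v/(v + v_s) = 1489 × 352/373 ≈ 1405 Hz.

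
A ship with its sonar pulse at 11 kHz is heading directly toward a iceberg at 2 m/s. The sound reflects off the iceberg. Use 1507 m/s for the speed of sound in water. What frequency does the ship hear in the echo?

The iceberg receives the sound from a moving source: f₁ = f₀ · v/(v − v_e) = 11 × 1507/1505 ≈ 11.01 kHz.
On the return leg the ship is a moving observer: f₂ = f₁ · (v + v_e)/v = 11.01 × 1509/1507 ≈ 11.03 kHz.
Equivalently f₂ = f₀ · (v + v_e)/(v − v_e).

11.03 kHz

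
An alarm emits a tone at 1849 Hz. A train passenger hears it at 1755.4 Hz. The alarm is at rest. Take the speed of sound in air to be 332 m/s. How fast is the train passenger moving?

f' < f, so the train passenger is receding.
f' = f · (v − v_o)/v ⇒ v_o = v · |f'/f − 1|.
v_o = 332 × |1755.4/1849 − 1| = 332 × 0.05062 ≈ 16.8 m/s.

16.8 m/s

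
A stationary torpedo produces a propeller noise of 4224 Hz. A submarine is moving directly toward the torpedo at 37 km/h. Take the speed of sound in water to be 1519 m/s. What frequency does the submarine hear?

37 km/h = 10.28 m/s.
Only the observer moves, toward the source, so f' = f · (v + v_o)/v.
f' = 4224 × (1519 + 10.28)/1519 = 4224 × 1529.3/1519 ≈ 4253 Hz.

4253 Hz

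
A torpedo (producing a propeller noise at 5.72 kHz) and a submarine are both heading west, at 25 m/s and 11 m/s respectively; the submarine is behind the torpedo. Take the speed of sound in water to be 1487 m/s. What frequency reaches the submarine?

The submarine is behind, so the torpedo is moving away from it while the submarine is moving toward the torpedo.
Both move, so f' = f · (v + v_o)/(v + v_s).
f' = 5.72 × (1487 + 11)/(1487 + 25) = 5.72 × 1498/1512 ≈ 5.67 kHz.

5.67 kHz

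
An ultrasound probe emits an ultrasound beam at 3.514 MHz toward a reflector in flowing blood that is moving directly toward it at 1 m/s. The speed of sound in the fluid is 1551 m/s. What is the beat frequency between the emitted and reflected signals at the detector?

4534 Hz

At the reflector in flowing blood (a moving observer), f₁ = f₀ · (v + u)/v = 3.514 × 1552/1551 ≈ 3.51627 MHz.
The reflection then acts as a moving source: f₂ = f₁ · v/(v − u) ≈ 3.51853 MHz.
Equivalently f₂ = f₀ · (v + u)/(v − u).
Beat frequency (with f₀ = 3514000 Hz): |f₂ − f₀| = 2u·f₀/(v − u) = 2 × 1 × 3514000/1550 ≈ 4534 Hz.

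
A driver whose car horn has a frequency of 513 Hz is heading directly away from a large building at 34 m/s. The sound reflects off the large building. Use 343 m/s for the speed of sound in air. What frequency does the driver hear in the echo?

The large building receives the sound from a moving source: f₁ = f₀ · v/(v + v_e) = 513 × 343/377 ≈ 467 Hz.
On the return leg the driver is a moving observer: f₂ = f₁ · (v − v_e)/v = 467 × 309/343 ≈ 420 Hz.

420 Hz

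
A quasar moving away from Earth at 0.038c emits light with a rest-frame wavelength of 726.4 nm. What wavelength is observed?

754.5 nm

Relativistic Doppler for wavelength: λ' = λ₀ · √((1 + β)/(1 − β)).
λ' = 726.4 × √(1.0380/0.9620) = 726.4 × 1.03875 ≈ 754.5 nm.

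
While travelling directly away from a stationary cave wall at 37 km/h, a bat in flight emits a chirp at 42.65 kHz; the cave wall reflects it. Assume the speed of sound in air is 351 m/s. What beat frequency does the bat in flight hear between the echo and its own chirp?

37 km/h = 10.28 m/s.
The cave wall receives the sound from a moving source: f₁ = f₀ · v/(v + v_e) = 42.65 × 351/361.28 ≈ 41.44 kHz.
On the return leg the bat in flight is a moving observer: f₂ = f₁ · (v − v_e)/v = 41.44 × 340.72/351 ≈ 40.22 kHz.
Equivalently f₂ = f₀ · (v − v_e)/(v + v_e).
Beat against the emitted tone (with f₀ = 42650 Hz): |f₂ − f₀| = 2v_e·f₀/(v + v_e) = 2 × 10.28 × 42650/361.28 ≈ 2427 Hz.

2427 Hz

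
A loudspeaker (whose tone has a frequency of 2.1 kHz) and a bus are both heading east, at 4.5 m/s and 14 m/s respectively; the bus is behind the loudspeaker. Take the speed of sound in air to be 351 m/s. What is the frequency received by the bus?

2.16 kHz

The bus is behind, so the loudspeaker is moving away from it while the bus is moving toward the loudspeaker.
With source receding and observer approaching, f' = f · (v + v_o)/(v + v_s).
f' = 2.1 × (351 + 14)/(351 + 4.5) = 2.1 × 365/355.5 ≈ 2.16 kHz.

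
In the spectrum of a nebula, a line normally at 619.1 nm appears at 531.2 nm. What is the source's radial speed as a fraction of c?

0.152

λ'/λ₀ = 0.8580 < 1 (blueshift), so the source is approaching.
λ'/λ₀ = √((1 − β)/(1 + β)) for an approaching source ⇒ β = (1 − r²)/(1 + r²) with r = λ'/λ₀.
β = (1 − 0.7362)/(1 + 0.7362) ≈ 0.152.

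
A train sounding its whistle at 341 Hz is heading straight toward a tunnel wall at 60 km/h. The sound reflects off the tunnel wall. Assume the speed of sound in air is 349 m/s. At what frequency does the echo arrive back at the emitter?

60 km/h = 16.67 m/s.
The tunnel wall receives the sound from a moving source: f₁ = f₀ · v/(v − v_e) = 341 × 349/332.33 ≈ 358 Hz.
On the return leg the train is a moving observer: f₂ = f₁ · (v + v_e)/v = 358 × 365.67/349 ≈ 375 Hz.

375 Hz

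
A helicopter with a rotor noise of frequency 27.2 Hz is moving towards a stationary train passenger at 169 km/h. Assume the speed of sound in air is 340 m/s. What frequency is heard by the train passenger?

169 km/h = 46.94 m/s.
Only the source moves, toward the listener, so f' = f · v/(v − v_s).
f' = 27.2 × 340/(340 − 46.94) = 27.2 × 340/293.1 ≈ 31.6 Hz.

31.6 Hz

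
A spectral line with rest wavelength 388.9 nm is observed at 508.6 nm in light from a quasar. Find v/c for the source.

λ'/λ₀ = 1.3078 > 1 (redshift), so the source is receding.
λ'/λ₀ = √((1 + β)/(1 − β)) for a receding source ⇒ β = (r² − 1)/(r² + 1) with r = λ'/λ₀.
β = (1.7103 − 1)/(1.7103 + 1) ≈ 0.262.

0.262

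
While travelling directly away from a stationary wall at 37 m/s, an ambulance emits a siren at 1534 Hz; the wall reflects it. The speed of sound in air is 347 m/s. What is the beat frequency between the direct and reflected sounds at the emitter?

296 Hz

The wall receives the sound from a moving source: f₁ = f₀ · v/(v + v_e) = 1534 × 347/384 ≈ 1386 Hz.
On the return leg the ambulance is a moving observer: f₂ = f₁ · (v − v_e)/v = 1386 × 310/347 ≈ 1238 Hz.
Equivalently f₂ = f₀ · (v − v_e)/(v + v_e).
Beat against the emitted tone: |f₂ − f₀| = 2v_e·f₀/(v + v_e) = 2 × 37 × 1534/384 ≈ 296 Hz.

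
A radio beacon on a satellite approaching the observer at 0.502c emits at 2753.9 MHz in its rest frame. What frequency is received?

4782.6 MHz

Relativistic Doppler for frequency: f' = f₀ · √((1 + β)/(1 − β)).
f' = 2753.9 × √(1.5020/0.4980) = 2753.9 × 1.73668 ≈ 4782.6 MHz.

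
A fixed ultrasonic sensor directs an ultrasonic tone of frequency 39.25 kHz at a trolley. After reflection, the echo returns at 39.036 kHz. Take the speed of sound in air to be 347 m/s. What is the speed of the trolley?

Double Doppler shift off a moving reflector: f₂ = f₀ · (v + u)/(v − u) (u > 0 toward emitter).
Rearranging, u = v · (f₂ − f₀)/(f₂ + f₀) = 347 × -0.214/78.286 ≈ -0.95 m/s.
So the trolley is moving at 0.95 m/s away from the emitter.

0.95 m/s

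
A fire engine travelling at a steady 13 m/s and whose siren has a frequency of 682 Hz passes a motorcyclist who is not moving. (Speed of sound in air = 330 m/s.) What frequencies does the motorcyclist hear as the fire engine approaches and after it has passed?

Approaching: f₁ = f · v/(v − v_s) = 682 × 330/317 ≈ 710 Hz.
Receding: f₂ = f · v/(v + v_s) = 682 × 330/343 ≈ 656 Hz.

710 Hz approaching; 656 Hz receding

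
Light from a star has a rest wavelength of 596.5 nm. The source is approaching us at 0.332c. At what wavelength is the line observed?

422.4 nm

Relativistic Doppler for wavelength: λ' = λ₀ · √((1 − β)/(1 + β)).
λ' = 596.5 × √(0.6680/1.3320) = 596.5 × 0.70817 ≈ 422.4 nm.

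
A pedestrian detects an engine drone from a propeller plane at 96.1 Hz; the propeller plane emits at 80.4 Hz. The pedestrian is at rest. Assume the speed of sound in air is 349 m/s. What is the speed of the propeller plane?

f' > f, so the propeller plane is approaching.
f' = f · v/(v − v_s) ⇒ v_s = v · |1 − f/f'|.
v_s = 349 × |1 − 80.4/96.1| = 349 × 0.1634 ≈ 57 m/s.

57 m/s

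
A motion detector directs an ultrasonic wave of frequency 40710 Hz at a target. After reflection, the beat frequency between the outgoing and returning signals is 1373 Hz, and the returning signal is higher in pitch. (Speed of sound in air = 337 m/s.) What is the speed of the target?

5.6 m/s

Double Doppler shift off a moving reflector: f₂ = f₀ · (v + u)/(v − u) (u > 0 toward emitter).
Returning signal is higher, so f₂ = f₀ + Δf = 40710 + 1373 = 42083 Hz.
Rearranging, u = v · (f₂ − f₀)/(f₂ + f₀) = 337 × 1373/82793 ≈ 5.6 m/s.
So the target is moving at 5.6 m/s toward the emitter.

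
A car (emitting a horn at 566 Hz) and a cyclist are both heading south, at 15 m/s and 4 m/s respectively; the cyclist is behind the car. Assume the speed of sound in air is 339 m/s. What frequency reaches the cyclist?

548 Hz

The cyclist is behind, so the car is moving away from it while the cyclist is moving toward the car.
General Doppler shift: f' = f · (v + v_o)/(v + v_s).
f' = 566 × (339 + 4)/(339 + 15) = 566 × 343/354 ≈ 548 Hz.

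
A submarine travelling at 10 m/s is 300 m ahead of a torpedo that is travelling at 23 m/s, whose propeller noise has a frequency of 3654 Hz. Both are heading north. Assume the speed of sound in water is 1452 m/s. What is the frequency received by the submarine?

The submarine is ahead, so the torpedo is moving toward it while the submarine is moving away from the torpedo.
Both move, so f' = f · (v − v_o)/(v − v_s).
f' = 3654 × (1452 − 10)/(1452 − 23) = 3654 × 1442/1429 ≈ 3687 Hz.

3687 Hz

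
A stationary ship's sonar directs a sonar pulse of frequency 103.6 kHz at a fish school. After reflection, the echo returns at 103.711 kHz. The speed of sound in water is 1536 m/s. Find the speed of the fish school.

Double Doppler shift off a moving reflector: f₂ = f₀ · (v + u)/(v − u) (u > 0 toward emitter).
Rearranging, u = v · (f₂ − f₀)/(f₂ + f₀) = 1536 × 0.111/207.311 ≈ 0.82 m/s.
So the fish school is moving at 0.82 m/s toward the emitter.

0.82 m/s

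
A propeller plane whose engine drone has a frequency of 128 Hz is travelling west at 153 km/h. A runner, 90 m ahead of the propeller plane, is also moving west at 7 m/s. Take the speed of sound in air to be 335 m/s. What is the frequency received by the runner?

144 Hz

153 km/h = 42.5 m/s.
The runner is ahead, so the propeller plane is moving toward it while the runner is moving away from the propeller plane.
With source approaching and observer receding, f' = f · (v − v_o)/(v − v_s).
f' = 128 × (335 − 7)/(335 − 42.5) = 128 × 328/292.5 ≈ 144 Hz.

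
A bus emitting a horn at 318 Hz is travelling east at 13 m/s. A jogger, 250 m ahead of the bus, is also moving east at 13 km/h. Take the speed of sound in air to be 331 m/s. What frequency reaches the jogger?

13 km/h = 3.611 m/s.
The jogger is ahead, so the bus is moving toward it while the jogger is moving away from the bus.
Both move, so f' = f · (v − v_o)/(v − v_s).
f' = 318 × (331 − 3.611)/(331 − 13) = 318 × 327.39/318 ≈ 327 Hz.

327 Hz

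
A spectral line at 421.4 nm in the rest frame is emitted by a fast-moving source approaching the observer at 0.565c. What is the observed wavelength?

222.2 nm

Relativistic Doppler for wavelength: λ' = λ₀ · √((1 − β)/(1 + β)).
λ' = 421.4 × √(0.4350/1.5650) = 421.4 × 0.52721 ≈ 222.2 nm.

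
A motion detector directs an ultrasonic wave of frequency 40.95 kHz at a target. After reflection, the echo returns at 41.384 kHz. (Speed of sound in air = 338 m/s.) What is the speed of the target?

Double Doppler shift off a moving reflector: f₂ = f₀ · (v + u)/(v − u) (u > 0 toward emitter).
Rearranging, u = v · (f₂ − f₀)/(f₂ + f₀) = 338 × 0.434/82.334 ≈ 1.78 m/s.
So the target is moving at 1.78 m/s toward the emitter.

1.78 m/s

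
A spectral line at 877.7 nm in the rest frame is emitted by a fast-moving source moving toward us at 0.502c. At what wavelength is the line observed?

Relativistic Doppler for wavelength: λ' = λ₀ · √((1 − β)/(1 + β)).
λ' = 877.7 × √(0.4980/1.5020) = 877.7 × 0.57581 ≈ 505.4 nm.

505.4 nm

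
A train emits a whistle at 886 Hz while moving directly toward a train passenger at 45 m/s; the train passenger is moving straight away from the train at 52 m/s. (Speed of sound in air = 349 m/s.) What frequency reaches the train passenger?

General Doppler shift: f' = f · (v − v_o)/(v − v_s).
f' = 886 × (349 − 52)/(349 − 45) = 886 × 297/304 ≈ 866 Hz.

866 Hz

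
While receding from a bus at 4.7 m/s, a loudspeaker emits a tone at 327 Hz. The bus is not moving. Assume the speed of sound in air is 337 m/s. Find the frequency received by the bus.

Only the source moves, away from the listener, so f' = f · v/(v + v_s).
f' = 327 × 337/(337 + 4.7) = 327 × 337/341.7 ≈ 323 Hz.

323 Hz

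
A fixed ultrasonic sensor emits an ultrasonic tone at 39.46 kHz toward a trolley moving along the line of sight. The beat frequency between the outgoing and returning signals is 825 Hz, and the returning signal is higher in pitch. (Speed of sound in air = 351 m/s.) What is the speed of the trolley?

Double Doppler shift off a moving reflector: f₂ = f₀ · (v + u)/(v − u) (u > 0 toward emitter).
Returning signal is higher, so f₂ = f₀ + Δf = 39460 + 825 = 40285 Hz.
Rearranging, u = v · (f₂ − f₀)/(f₂ + f₀) = 351 × 825/79745 ≈ 3.6 m/s.
So the trolley is moving at 3.6 m/s toward the emitter.

3.6 m/s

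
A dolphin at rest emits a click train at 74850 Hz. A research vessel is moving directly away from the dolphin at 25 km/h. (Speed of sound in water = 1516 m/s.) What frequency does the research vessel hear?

74507 Hz

25 km/h = 6.944 m/s.
Moving observer, stationary source: f' = f · (v − v_o)/v.
f' = 74850 × (1516 − 6.944)/1516 = 74850 × 1509.1/1516 ≈ 74507 Hz.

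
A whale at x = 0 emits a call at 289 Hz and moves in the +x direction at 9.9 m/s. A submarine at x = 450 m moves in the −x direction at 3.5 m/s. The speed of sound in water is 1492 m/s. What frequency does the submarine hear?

292 Hz

The observer lies on the +x side, so the source is heading toward the observer and the observer is heading toward the source.
Both move, so f' = f · (v + v_o)/(v − v_s).
f' = 289 × (1492 + 3.5)/(1492 − 9.9) = 289 × 1495.5/1482.1 ≈ 292 Hz.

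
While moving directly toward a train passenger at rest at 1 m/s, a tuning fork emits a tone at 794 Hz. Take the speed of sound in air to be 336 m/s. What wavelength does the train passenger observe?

42.2 cm

Only the source moves, toward the listener, so f' = f · v/(v − v_s).
f' = 794 × 336/(336 − 1) ≈ 796 Hz.
λ' = v/f' = 336/796.37 ≈ 42.2 cm.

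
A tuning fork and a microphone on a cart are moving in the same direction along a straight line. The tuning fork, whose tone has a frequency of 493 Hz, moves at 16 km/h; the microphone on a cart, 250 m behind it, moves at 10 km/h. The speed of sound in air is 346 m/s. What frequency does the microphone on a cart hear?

491 Hz

16 km/h = 4.444 m/s; 10 km/h = 2.778 m/s.
The microphone on a cart is behind, so the tuning fork is moving away from it while the microphone on a cart is moving toward the tuning fork.
With source receding and observer approaching, f' = f · (v + v_o)/(v + v_s).
f' = 493 × (346 + 2.778)/(346 + 4.444) = 493 × 348.78/350.44 ≈ 491 Hz.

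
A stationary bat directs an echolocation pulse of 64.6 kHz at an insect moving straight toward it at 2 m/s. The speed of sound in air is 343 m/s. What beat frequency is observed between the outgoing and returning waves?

At the insect (a moving observer), f₁ = f₀ · (v + u)/v = 64.6 × 345/343 ≈ 64.977 kHz.
On reflection it acts as a source moving toward the stationary detector: f₂ = f₁ · v/(v − u) = 64.977 × 343/341 ≈ 65.358 kHz.
Beat frequency (with f₀ = 64600 Hz): |f₂ − f₀| = 2u·f₀/(v − u) = 2 × 2 × 64600/341 ≈ 758 Hz.

758 Hz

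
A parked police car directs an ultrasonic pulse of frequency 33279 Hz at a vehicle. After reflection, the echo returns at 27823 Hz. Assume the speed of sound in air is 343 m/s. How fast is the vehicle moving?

31 m/s

Double Doppler shift off a moving reflector: f₂ = f₀ · (v + u)/(v − u) (u > 0 toward emitter).
Rearranging, u = v · (f₂ − f₀)/(f₂ + f₀) = 343 × -5456/61102 ≈ -31 m/s.
So the vehicle is moving at 31 m/s away from the emitter.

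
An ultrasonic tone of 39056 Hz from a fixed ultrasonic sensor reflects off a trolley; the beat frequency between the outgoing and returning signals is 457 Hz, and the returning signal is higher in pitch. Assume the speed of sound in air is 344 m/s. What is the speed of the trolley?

2.00 m/s

Double Doppler shift off a moving reflector: f₂ = f₀ · (v + u)/(v − u) (u > 0 toward emitter).
Returning signal is higher, so f₂ = f₀ + Δf = 39056 + 457 = 39513 Hz.
Rearranging, u = v · (f₂ − f₀)/(f₂ + f₀) = 344 × 457/78569 ≈ 2.00 m/s.
So the trolley is moving at 2.00 m/s toward the emitter.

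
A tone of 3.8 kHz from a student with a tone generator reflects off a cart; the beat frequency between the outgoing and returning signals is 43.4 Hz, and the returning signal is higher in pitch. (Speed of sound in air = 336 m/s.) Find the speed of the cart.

Double Doppler shift off a moving reflector: f₂ = f₀ · (v + u)/(v − u) (u > 0 toward emitter).
Returning signal is higher, so f₂ = f₀ + Δf = 3800 + 43.4 = 3843.4 Hz.
Rearranging, u = v · (f₂ − f₀)/(f₂ + f₀) = 336 × 43.4/7643.4 ≈ 1.91 m/s.
So the cart is moving at 1.91 m/s toward the emitter.

1.91 m/s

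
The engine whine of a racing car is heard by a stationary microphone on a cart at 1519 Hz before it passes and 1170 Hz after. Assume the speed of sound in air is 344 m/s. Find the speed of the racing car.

45 m/s

f₁/f₂ = (v + v_s)/(v − v_s), so v_s = v · (f₁ − f₂)/(f₁ + f₂).
v_s = 344 × (1519 − 1170)/(1519 + 1170) = 344 × 349/2689 ≈ 45 m/s.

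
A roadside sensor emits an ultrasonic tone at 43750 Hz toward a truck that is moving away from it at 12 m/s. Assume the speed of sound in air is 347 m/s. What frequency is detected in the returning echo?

40825 Hz

The truck first receives the wave as a moving observer: f₁ = f₀ · (v − u)/v = 43750 × (347 − 12)/347 ≈ 42237 Hz.
On reflection it acts as a source moving away from the stationary detector: f₂ = f₁ · v/(v + u) = 42237 × 347/359 ≈ 40825 Hz.
Equivalently f₂ = f₀ · (v − u)/(v + u).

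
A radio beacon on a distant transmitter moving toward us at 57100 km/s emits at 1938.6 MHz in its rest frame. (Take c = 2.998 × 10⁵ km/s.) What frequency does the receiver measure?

2350.9 MHz

β = v/c = 57100/299800 = 0.1905.
Relativistic Doppler for frequency: f' = f₀ · √((1 + β)/(1 − β)).
f' = 1938.6 × √(1.1905/0.8095) = 1938.6 × 1.21266 ≈ 2350.9 MHz.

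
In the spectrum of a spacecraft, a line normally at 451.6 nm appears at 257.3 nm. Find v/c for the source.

λ'/λ₀ = 0.5698 < 1 (blueshift), so the source is approaching.
λ'/λ₀ = √((1 − β)/(1 + β)) for an approaching source ⇒ β = (1 − r²)/(1 + r²) with r = λ'/λ₀.
β = (1 − 0.3246)/(1 + 0.3246) ≈ 0.510.

0.510c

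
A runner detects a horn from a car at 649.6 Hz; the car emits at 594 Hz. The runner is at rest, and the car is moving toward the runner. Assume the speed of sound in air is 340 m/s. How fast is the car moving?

29 m/s

f' = f · v/(v − v_s) ⇒ v_s = v · |1 − f/f'|.
v_s = 340 × |1 − 594/649.6| = 340 × 0.08559 ≈ 29 m/s.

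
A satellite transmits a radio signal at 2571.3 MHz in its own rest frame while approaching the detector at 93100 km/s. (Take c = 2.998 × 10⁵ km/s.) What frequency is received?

β = v/c = 93100/299800 = 0.3105.
Relativistic Doppler for frequency: f' = f₀ · √((1 + β)/(1 − β)).
f' = 2571.3 × √(1.3105/0.6895) = 2571.3 × 1.37870 ≈ 3545.1 MHz.

3545.1 MHz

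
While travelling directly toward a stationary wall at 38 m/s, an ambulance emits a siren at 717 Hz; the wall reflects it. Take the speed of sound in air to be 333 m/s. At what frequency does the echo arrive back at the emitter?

902 Hz

The wall receives the sound from a moving source: f₁ = f₀ · v/(v − v_e) = 717 × 333/295 ≈ 809 Hz.
On the return leg the ambulance is a moving observer: f₂ = f₁ · (v + v_e)/v = 809 × 371/333 ≈ 902 Hz.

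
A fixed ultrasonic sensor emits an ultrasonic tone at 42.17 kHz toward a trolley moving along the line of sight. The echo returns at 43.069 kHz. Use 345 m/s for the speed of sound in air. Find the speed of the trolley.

3.6 m/s

Double Doppler shift off a moving reflector: f₂ = f₀ · (v + u)/(v − u) (u > 0 toward emitter).
Rearranging, u = v · (f₂ − f₀)/(f₂ + f₀) = 345 × 0.899/85.239 ≈ 3.6 m/s.
So the trolley is moving at 3.6 m/s toward the emitter.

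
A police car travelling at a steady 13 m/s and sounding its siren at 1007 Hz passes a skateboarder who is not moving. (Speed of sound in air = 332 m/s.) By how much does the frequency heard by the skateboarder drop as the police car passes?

79.0 Hz

Approaching: f₁ = f · v/(v − v_s) = 1007 × 332/319 ≈ 1048.0 Hz.
Receding: f₂ = f · v/(v + v_s) = 1007 × 332/345 ≈ 969.1 Hz.
Drop: f₁ − f₂ = 2f·v·v_s/(v² − v_s²) = 2 × 1007 × 332 × 13/(332² − 13²) ≈ 79.0 Hz.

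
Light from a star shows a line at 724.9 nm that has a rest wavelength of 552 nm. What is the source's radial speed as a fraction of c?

0.266

λ'/λ₀ = 1.3132 > 1 (redshift), so the source is receding.
λ'/λ₀ = √((1 + β)/(1 − β)) for a receding source ⇒ β = (r² − 1)/(r² + 1) with r = λ'/λ₀.
β = (1.7246 − 1)/(1.7246 + 1) ≈ 0.266.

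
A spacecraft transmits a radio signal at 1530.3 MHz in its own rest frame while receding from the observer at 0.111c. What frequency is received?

1368.9 MHz

Relativistic Doppler for frequency: f' = f₀ · √((1 − β)/(1 + β)).
f' = 1530.3 × √(0.8890/1.1110) = 1530.3 × 0.89453 ≈ 1368.9 MHz.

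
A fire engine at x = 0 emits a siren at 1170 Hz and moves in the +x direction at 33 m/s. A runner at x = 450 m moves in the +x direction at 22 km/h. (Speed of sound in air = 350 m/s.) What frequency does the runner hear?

22 km/h = 6.111 m/s.
The observer lies on the +x side, so the source is heading toward the observer and the observer is heading away from the source.
With source approaching and observer receding, f' = f · (v − v_o)/(v − v_s).
f' = 1170 × (350 − 6.111)/(350 − 33) = 1170 × 343.89/317 ≈ 1269 Hz.

1269 Hz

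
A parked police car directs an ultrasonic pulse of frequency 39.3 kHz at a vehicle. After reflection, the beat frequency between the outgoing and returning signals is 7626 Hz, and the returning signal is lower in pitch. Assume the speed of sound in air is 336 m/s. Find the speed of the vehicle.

36 m/s

Double Doppler shift off a moving reflector: f₂ = f₀ · (v + u)/(v − u) (u > 0 toward emitter).
Returning signal is lower, so f₂ = f₀ − Δf = 39300 − 7626 = 31674 Hz.
Rearranging, u = v · (f₂ − f₀)/(f₂ + f₀) = 336 × -7626/70974 ≈ -36 m/s.
So the vehicle is moving at 36 m/s away from the emitter.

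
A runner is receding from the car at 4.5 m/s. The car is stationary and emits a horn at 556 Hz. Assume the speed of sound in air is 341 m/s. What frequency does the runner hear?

Only the observer moves, away from the source, so f' = f · (v − v_o)/v.
f' = 556 × (341 − 4.5)/341 = 556 × 336.5/341 ≈ 549 Hz.

549 Hz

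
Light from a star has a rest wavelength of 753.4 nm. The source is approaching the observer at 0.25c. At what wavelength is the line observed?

Relativistic Doppler for wavelength: λ' = λ₀ · √((1 − β)/(1 + β)).
λ' = 753.4 × √(0.7500/1.2500) = 753.4 × 0.77460 ≈ 583.6 nm.

583.6 nm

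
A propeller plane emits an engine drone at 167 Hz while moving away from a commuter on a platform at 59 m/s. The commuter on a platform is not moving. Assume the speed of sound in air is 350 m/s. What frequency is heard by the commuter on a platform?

Only the source moves, away from the listener, so f' = f · v/(v + v_s).
f' = 167 × 350/(350 + 59) = 167 × 350/409 ≈ 143 Hz.

143 Hz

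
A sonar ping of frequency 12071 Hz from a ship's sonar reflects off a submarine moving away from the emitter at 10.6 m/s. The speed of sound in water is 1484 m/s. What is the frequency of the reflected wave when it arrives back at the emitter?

At the submarine (a moving observer), f₁ = f₀ · (v − u)/v = 12071 × 1473.4/1484 ≈ 11985 Hz.
On reflection it acts as a source moving away from the stationary detector: f₂ = f₁ · v/(v + u) = 11985 × 1484/1494.6 ≈ 11900 Hz.

11900 Hz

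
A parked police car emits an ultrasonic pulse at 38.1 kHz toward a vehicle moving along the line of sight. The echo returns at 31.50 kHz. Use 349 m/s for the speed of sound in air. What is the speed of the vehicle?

33 m/s

Double Doppler shift off a moving reflector: f₂ = f₀ · (v + u)/(v − u) (u > 0 toward emitter).
Rearranging, u = v · (f₂ − f₀)/(f₂ + f₀) = 349 × -6.60/69.60 ≈ -33 m/s.
So the vehicle is moving at 33 m/s away from the emitter.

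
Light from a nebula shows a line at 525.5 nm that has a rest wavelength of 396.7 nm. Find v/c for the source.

λ'/λ₀ = 1.3247 > 1 (redshift), so the source is receding.
λ'/λ₀ = √((1 + β)/(1 − β)) for a receding source ⇒ β = (r² − 1)/(r² + 1) with r = λ'/λ₀.
β = (1.7548 − 1)/(1.7548 + 1) ≈ 0.274.

0.274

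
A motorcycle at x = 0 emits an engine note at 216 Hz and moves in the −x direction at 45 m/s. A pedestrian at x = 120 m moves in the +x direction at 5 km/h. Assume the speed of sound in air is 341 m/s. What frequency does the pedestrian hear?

190 Hz

5 km/h = 1.389 m/s.
The observer lies on the +x side, so the source is heading away from the observer and the observer is heading away from the source.
Both move, so f' = f · (v − v_o)/(v + v_s).
f' = 216 × (341 − 1.389)/(341 + 45) = 216 × 339.61/386 ≈ 190 Hz.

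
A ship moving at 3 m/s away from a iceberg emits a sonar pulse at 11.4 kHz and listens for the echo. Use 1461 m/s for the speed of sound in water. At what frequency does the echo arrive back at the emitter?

11.35 kHz

The iceberg receives the sound from a moving source: f₁ = f₀ · v/(v + v_e) = 11.4 × 1461/1464 ≈ 11.38 kHz.
On the return leg the ship is a moving observer: f₂ = f₁ · (v − v_e)/v = 11.38 × 1458/1461 ≈ 11.35 kHz.
Equivalently f₂ = f₀ · (v − v_e)/(v + v_e).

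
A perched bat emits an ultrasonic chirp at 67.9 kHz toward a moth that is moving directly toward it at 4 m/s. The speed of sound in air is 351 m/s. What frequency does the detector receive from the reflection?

69.5 kHz

At the moth (a moving observer), f₁ = f₀ · (v + u)/v = 67.9 × 355/351 ≈ 68.7 kHz.
On reflection it acts as a source moving toward the stationary detector: f₂ = f₁ · v/(v − u) = 68.7 × 351/347 ≈ 69.5 kHz.
Equivalently f₂ = f₀ · (v + u)/(v − u).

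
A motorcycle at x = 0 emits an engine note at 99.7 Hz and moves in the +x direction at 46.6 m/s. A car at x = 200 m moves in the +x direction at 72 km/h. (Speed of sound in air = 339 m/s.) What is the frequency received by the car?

109 Hz

72 km/h = 20 m/s.
The observer lies on the +x side, so the source is heading toward the observer and the observer is heading away from the source.
General Doppler shift: f' = f · (v − v_o)/(v − v_s).
f' = 99.7 × (339 − 20)/(339 − 46.6) = 99.7 × 319/292.4 ≈ 109 Hz.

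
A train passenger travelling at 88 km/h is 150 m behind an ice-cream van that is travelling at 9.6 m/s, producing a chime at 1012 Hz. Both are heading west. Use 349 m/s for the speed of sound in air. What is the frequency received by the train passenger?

88 km/h = 24.44 m/s.
The train passenger is behind, so the ice-cream van is moving away from it while the train passenger is moving toward the ice-cream van.
General Doppler shift: f' = f · (v + v_o)/(v + v_s).
f' = 1012 × (349 + 24.44)/(349 + 9.6) = 1012 × 373.44/358.6 ≈ 1054 Hz.

1054 Hz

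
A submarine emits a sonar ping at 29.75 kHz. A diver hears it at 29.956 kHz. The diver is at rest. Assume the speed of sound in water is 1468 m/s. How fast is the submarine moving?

f' > f, so the submarine is approaching.
f' = f · v/(v − v_s) ⇒ v_s = v · |1 − f/f'|.
v_s = 1468 × |1 − 29.75/29.956| = 1468 × 0.006877 ≈ 10.1 m/s.

10.1 m/s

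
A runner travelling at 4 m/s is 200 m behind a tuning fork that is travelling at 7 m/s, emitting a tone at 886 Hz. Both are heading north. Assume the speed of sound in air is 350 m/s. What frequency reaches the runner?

879 Hz

The runner is behind, so the tuning fork is moving away from it while the runner is moving toward the tuning fork.
General Doppler shift: f' = f · (v + v_o)/(v + v_s).
f' = 886 × (350 + 4)/(350 + 7) = 886 × 354/357 ≈ 879 Hz.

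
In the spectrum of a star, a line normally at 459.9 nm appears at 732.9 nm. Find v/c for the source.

λ'/λ₀ = 1.5936 > 1 (redshift), so the source is receding.
λ'/λ₀ = √((1 + β)/(1 − β)) for a receding source ⇒ β = (r² − 1)/(r² + 1) with r = λ'/λ₀.
β = (2.5396 − 1)/(2.5396 + 1) ≈ 0.435.

0.435c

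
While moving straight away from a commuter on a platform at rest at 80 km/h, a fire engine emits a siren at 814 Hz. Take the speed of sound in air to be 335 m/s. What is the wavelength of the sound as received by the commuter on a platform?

43.9 cm

80 km/h = 22.22 m/s.
Only the source moves, away from the listener, so f' = f · v/(v + v_s).
f' = 814 × 335/(335 + 22.22) ≈ 763 Hz.
λ' = v/f' = 335/763.362 ≈ 43.9 cm.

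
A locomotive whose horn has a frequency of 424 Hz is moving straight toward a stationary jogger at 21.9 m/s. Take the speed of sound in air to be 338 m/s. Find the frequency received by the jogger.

With the source moving toward a stationary observer, f' = f · v/(v − v_s).
f' = 424 × 338/(338 − 21.9) = 424 × 338/316.1 ≈ 453 Hz.

453 Hz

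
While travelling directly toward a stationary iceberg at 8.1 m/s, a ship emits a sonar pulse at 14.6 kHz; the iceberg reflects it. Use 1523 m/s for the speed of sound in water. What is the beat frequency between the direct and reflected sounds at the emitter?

The iceberg receives the sound from a moving source: f₁ = f₀ · v/(v − v_e) = 14.6 × 1523/1514.9 ≈ 14.6781 kHz.
On the return leg the ship is a moving observer: f₂ = f₁ · (v + v_e)/v = 14.6781 × 1531.1/1523 ≈ 14.7561 kHz.
Equivalently f₂ = f₀ · (v + v_e)/(v − v_e).
Beat against the emitted tone (with f₀ = 14600 Hz): |f₂ − f₀| = 2v_e·f₀/(v − v_e) = 2 × 8.1 × 14600/1514.9 ≈ 156 Hz.

156 Hz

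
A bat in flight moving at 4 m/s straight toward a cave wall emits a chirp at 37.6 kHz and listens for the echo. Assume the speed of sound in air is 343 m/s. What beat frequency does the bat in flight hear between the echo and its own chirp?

The cave wall receives the sound from a moving source: f₁ = f₀ · v/(v − v_e) = 37.6 × 343/339 ≈ 38.044 kHz.
On the return leg the bat in flight is a moving observer: f₂ = f₁ · (v + v_e)/v = 38.044 × 347/343 ≈ 38.487 kHz.
Equivalently f₂ = f₀ · (v + v_e)/(v − v_e).
Beat against the emitted tone (with f₀ = 37600 Hz): |f₂ − f₀| = 2v_e·f₀/(v − v_e) = 2 × 4 × 37600/339 ≈ 887 Hz.

887 Hz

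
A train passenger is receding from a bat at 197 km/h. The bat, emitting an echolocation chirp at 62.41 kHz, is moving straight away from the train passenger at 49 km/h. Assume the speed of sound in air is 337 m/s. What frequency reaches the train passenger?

49 km/h = 13.61 m/s; 197 km/h = 54.72 m/s.
With source receding and observer receding, f' = f · (v − v_o)/(v + v_s).
f' = 62.41 × (337 − 54.72)/(337 + 13.61) = 62.41 × 282.28/350.61 ≈ 50.2 kHz.

50.2 kHz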